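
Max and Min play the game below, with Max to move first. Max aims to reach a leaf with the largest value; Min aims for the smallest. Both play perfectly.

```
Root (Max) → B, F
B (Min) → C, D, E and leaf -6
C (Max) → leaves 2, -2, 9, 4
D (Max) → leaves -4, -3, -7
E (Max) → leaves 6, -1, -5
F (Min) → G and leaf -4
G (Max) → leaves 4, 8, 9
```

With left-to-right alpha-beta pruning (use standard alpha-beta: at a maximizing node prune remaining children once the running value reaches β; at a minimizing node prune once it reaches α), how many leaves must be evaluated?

13

C [α=-∞,β=+∞]: v=9
D [α=-∞,β=9]: v=-3
E [α=-∞,β=-3]: v=6 after child 1 ≥ β → β-cutoff, skip 2
B [α=-∞,β=+∞]: v=-6
G [α=-6,β=+∞]: v=9
F [α=-6,β=+∞]: v=-4
Root [α=-∞,β=+∞]: v=-4
Leaves evaluated: 13 of 15.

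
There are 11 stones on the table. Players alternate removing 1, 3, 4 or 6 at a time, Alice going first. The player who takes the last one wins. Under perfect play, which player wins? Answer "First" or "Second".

W/L table (W = player to move can force a win):
i:   0  1  2  3  4  5  6  7  8  9 10 11
     L  W  L  W  W  W  W  L  W  L  W  W
Position 11 is W, so the first player wins.

First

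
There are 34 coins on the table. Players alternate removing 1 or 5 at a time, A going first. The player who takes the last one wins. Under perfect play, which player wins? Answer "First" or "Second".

Second

Positions where the player to move wins (W) vs loses (L):
i:   0  1  2  3  4  5  6  7  8  9 10 11 12 13 14 15 16 17 18 19 20 21 22 23 24 25 26 27 28 29 30 31 32 33 34
     L  W  L  W  L  W  L  W  L  W  L  W  L  W  L  W  L  W  L  W  L  W  L  W  L  W  L  W  L  W  L  W  L  W  L
Position 34 is L, so the second player wins.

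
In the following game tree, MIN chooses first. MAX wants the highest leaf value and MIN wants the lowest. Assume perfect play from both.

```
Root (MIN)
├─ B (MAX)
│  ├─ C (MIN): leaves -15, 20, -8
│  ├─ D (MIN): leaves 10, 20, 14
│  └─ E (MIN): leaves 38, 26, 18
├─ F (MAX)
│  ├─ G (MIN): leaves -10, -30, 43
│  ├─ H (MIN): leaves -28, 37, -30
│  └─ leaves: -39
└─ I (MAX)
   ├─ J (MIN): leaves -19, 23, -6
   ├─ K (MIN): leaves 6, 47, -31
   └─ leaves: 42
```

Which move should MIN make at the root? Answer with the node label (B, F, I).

C (MIN): min(-15, 20, -8) = -15
D (MIN): min(10, 20, 14) = 10
E (MIN): min(38, 26, 18) = 18
B (MAX): max(-15, 10, 18) = 18
G (MIN): min(-10, -30, 43) = -30
H (MIN): min(-28, 37, -30) = -30
F (MAX): max(-30, -30, -39) = -30
J (MIN): min(-19, 23, -6) = -19
K (MIN): min(6, 47, -31) = -31
I (MAX): max(-19, -31, 42) = 42
Root (MIN): min(18, -30, 42) = -30
MIN picks the child with the lowest value: F (value -30).

F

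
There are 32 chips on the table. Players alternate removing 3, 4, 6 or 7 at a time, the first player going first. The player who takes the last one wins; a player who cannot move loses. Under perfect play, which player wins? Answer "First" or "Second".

W/L table (W = player to move can force a win):
i:   0  1  2  3  4  5  6  7  8  9 10 11 12 13 14 15 16 17 18 19 20 21 22 23 24 25 26 27 28 29 30 31 32
     L  L  L  W  W  W  W  W  W  W  L  L  L  W  W  W  W  W  W  W  L  L  L  W  W  W  W  W  W  W  L  L  L
Position 32 is L, so the second player wins.

Second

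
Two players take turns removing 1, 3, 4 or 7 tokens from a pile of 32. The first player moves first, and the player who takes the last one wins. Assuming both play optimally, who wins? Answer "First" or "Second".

Positions where the player to move wins (W) vs loses (L):
i:   0  1  2  3  4  5  6  7  8  9 10 11 12 13 14 15 16 17 18 19 20 21 22 23 24 25 26 27 28 29 30 31 32
     L  W  L  W  W  W  W  W  L  W  L  W  W  W  W  W  L  W  L  W  W  W  W  W  L  W  L  W  W  W  W  W  L
Position 32 is L, so the second player wins.

Second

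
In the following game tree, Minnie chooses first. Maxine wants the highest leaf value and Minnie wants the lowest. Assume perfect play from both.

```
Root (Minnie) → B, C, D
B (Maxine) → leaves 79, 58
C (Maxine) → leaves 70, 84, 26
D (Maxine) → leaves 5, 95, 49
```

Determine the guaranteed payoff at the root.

79

B (Maxine): max(79, 58) = 79
C (Maxine): max(70, 84, 26) = 84
D (Maxine): max(5, 95, 49) = 95
Root (Minnie): min(79, 84, 95) = 79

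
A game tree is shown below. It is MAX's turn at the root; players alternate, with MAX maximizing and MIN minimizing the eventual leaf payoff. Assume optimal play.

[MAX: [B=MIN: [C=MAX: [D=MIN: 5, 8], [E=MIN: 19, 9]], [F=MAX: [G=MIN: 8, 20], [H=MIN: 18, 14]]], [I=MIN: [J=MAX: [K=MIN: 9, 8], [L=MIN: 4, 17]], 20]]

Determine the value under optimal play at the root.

D (MIN): min(5, 8) = 5
E (MIN): min(19, 9) = 9
C (MAX): max(5, 9) = 9
G (MIN): min(8, 20) = 8
H (MIN): min(18, 14) = 14
F (MAX): max(8, 14) = 14
B (MIN): min(9, 14) = 9
K (MIN): min(9, 8) = 8
L (MIN): min(4, 17) = 4
J (MAX): max(8, 4) = 8
I (MIN): min(8, 20) = 8
Root (MAX): max(9, 8) = 9

9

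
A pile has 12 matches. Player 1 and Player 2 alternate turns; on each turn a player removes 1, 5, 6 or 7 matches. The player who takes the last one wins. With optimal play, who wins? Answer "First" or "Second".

Second

W/L table (W = player to move can force a win):
i:   0  1  2  3  4  5  6  7  8  9 10 11 12
     L  W  L  W  L  W  W  W  W  W  W  W  L
Position 12 is L, so the second player wins.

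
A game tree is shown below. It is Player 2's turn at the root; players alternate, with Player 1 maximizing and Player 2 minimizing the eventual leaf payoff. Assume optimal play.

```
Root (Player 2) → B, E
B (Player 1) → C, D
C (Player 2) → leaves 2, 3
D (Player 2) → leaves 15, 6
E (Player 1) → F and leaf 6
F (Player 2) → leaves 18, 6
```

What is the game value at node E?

F: min(18, 6) = 6
E: max(6, 6) = 6

6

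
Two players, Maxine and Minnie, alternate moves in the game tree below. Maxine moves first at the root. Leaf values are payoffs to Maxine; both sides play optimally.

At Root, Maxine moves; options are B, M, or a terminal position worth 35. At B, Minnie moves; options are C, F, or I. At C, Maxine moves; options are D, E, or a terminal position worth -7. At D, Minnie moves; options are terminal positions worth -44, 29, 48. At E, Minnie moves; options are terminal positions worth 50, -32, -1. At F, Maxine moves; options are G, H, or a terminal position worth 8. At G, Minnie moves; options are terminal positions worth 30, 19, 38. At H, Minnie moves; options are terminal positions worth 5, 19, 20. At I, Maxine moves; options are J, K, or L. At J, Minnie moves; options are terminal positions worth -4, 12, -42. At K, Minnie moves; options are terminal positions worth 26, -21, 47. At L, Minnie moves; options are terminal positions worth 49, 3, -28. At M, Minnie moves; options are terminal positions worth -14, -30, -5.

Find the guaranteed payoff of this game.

D (Minnie): min(-44, 29, 48) = -44
E (Minnie): min(50, -32, -1) = -32
C (Maxine): max(-44, -32, -7) = -7
G (Minnie): min(30, 19, 38) = 19
H (Minnie): min(5, 19, 20) = 5
F (Maxine): max(19, 5, 8) = 19
J (Minnie): min(-4, 12, -42) = -42
K (Minnie): min(26, -21, 47) = -21
L (Minnie): min(49, 3, -28) = -28
I (Maxine): max(-42, -21, -28) = -21
B (Minnie): min(-7, 19, -21) = -21
M (Minnie): min(-14, -30, -5) = -30
Root (Maxine): max(-21, -30, 35) = 35

35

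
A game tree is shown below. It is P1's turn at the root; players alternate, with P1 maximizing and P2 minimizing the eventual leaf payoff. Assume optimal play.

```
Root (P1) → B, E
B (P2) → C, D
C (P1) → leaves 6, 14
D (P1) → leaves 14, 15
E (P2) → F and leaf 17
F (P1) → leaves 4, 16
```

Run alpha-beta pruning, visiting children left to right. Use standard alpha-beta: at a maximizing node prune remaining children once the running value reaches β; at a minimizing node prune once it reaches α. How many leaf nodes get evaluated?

6

C [α=-∞,β=+∞]: v=14
D [α=-∞,β=14]: v=14 after child 1 ≥ β → β-cutoff, skip 1
B [α=-∞,β=+∞]: v=14
F [α=14,β=+∞]: v=16
E [α=14,β=+∞]: v=16
Root [α=-∞,β=+∞]: v=16
Leaves evaluated: 6 of 7.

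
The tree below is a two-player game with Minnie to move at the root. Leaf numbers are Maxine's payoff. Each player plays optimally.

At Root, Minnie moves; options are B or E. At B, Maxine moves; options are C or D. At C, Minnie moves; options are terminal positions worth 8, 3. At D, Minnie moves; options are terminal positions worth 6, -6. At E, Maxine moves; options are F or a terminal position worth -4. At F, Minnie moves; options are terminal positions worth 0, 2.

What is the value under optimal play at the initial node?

C (Minnie): min(8, 3) = 3
D (Minnie): min(6, -6) = -6
B (Maxine): max(3, -6) = 3
F (Minnie): min(0, 2) = 0
E (Maxine): max(0, -4) = 0
Root (Minnie): min(3, 0) = 0

0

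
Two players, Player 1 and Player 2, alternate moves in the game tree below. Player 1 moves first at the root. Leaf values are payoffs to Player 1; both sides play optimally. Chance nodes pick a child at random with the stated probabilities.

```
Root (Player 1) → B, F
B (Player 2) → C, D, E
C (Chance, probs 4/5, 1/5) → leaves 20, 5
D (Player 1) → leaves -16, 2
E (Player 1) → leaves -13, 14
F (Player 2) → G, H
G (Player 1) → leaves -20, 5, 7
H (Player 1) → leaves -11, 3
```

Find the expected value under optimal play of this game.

C (Chance): 4/5·20 + 1/5·5 = 17
D (Player 1): max(-16, 2) = 2
E (Player 1): max(-13, 14) = 14
B (Player 2): min(17, 2, 14) = 2
G (Player 1): max(-20, 5, 7) = 7
H (Player 1): max(-11, 3) = 3
F (Player 2): min(7, 3) = 3
Root (Player 1): max(2, 3) = 3

3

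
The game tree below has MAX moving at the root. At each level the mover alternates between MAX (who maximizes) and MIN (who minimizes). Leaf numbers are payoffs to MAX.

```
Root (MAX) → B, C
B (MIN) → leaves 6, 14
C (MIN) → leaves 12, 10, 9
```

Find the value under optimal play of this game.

9

B (MIN): min(6, 14) = 6
C (MIN): min(12, 10, 9) = 9
Root (MAX): max(6, 9) = 9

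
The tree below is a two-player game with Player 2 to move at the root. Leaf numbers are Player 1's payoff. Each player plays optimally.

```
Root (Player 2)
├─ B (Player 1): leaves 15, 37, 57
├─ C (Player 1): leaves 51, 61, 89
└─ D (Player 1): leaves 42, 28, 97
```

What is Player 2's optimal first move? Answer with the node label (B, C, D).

B

B (Player 1): max(15, 37, 57) = 57
C (Player 1): max(51, 61, 89) = 89
D (Player 1): max(42, 28, 97) = 97
Root (Player 2): min(57, 89, 97) = 57
Player 2 picks the child with the lowest value: B (value 57).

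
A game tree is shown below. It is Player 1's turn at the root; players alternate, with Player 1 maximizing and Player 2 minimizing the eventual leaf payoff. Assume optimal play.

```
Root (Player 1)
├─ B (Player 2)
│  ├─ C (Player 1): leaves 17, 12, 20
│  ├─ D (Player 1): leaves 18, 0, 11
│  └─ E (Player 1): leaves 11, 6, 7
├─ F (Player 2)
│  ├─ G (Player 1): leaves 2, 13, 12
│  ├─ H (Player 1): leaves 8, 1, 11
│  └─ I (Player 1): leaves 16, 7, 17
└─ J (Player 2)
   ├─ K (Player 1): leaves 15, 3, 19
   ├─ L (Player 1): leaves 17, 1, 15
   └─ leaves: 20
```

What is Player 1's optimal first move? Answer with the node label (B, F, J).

J

C (Player 1): max(17, 12, 20) = 20
D (Player 1): max(18, 0, 11) = 18
E (Player 1): max(11, 6, 7) = 11
B (Player 2): min(20, 18, 11) = 11
G (Player 1): max(2, 13, 12) = 13
H (Player 1): max(8, 1, 11) = 11
I (Player 1): max(16, 7, 17) = 17
F (Player 2): min(13, 11, 17) = 11
K (Player 1): max(15, 3, 19) = 19
L (Player 1): max(17, 1, 15) = 17
J (Player 2): min(19, 17, 20) = 17
Root (Player 1): max(11, 11, 17) = 17
Player 1 picks the child with the highest value: J (value 17).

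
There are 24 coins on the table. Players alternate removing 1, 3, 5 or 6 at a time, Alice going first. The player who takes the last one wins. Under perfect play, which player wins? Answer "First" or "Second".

i:   0  1  2  3  4  5  6  7  8  9 10 11 12 13 14 15 16 17 18 19 20 21 22 23 24
     L  W  L  W  L  W  W  W  W  W  W  L  W  L  W  L  W  W  W  W  W  W  L  W  L
Position 24 is L, so the second player wins.

Second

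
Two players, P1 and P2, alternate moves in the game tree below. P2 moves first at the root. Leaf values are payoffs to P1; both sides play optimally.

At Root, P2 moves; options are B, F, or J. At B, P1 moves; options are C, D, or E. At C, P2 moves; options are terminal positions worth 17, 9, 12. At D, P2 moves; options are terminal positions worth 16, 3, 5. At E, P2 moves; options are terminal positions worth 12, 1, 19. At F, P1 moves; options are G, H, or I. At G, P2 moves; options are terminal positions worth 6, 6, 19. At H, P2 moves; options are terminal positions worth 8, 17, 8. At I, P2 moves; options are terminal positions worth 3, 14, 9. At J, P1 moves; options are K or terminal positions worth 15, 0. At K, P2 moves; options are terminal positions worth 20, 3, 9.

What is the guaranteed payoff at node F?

8

G: min(6, 6, 19) = 6
H: min(8, 17, 8) = 8
I: min(3, 14, 9) = 3
F: max(6, 8, 3) = 8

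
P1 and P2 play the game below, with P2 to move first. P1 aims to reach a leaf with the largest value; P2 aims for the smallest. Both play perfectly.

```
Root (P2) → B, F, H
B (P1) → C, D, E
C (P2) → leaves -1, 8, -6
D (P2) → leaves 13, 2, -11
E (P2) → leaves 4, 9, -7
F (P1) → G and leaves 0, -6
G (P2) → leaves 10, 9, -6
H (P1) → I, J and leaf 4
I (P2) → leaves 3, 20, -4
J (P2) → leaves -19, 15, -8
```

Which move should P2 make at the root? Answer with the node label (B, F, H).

B

C (P2): min(-1, 8, -6) = -6
D (P2): min(13, 2, -11) = -11
E (P2): min(4, 9, -7) = -7
B (P1): max(-6, -11, -7) = -6
G (P2): min(10, 9, -6) = -6
F (P1): max(-6, 0, -6) = 0
I (P2): min(3, 20, -4) = -4
J (P2): min(-19, 15, -8) = -19
H (P1): max(-4, -19, 4) = 4
Root (P2): min(-6, 0, 4) = -6
P2 picks the child with the lowest value: B (value -6).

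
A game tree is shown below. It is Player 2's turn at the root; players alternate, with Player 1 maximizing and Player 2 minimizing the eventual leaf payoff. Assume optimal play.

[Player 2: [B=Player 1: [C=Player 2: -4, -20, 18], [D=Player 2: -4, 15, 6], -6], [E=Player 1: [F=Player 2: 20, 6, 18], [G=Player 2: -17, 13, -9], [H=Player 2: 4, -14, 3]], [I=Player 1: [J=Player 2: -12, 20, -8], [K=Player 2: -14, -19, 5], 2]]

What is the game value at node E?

F: min(20, 6, 18) = 6
G: min(-17, 13, -9) = -17
H: min(4, -14, 3) = -14
E: max(6, -17, -14) = 6

6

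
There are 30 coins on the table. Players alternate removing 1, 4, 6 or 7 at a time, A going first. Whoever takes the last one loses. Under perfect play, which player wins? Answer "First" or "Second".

W/L table (W = player to move can force a win):
i:   0  1  2  3  4  5  6  7  8  9 10 11 12 13 14 15 16 17 18 19 20 21 22 23 24 25 26 27 28 29 30
     W  L  W  L  W  W  L  W  W  W  W  L  W  W  L  W  L  W  W  L  W  W  W  W  L  W  W  L  W  L  W
Position 30 is W, so the first player wins.

First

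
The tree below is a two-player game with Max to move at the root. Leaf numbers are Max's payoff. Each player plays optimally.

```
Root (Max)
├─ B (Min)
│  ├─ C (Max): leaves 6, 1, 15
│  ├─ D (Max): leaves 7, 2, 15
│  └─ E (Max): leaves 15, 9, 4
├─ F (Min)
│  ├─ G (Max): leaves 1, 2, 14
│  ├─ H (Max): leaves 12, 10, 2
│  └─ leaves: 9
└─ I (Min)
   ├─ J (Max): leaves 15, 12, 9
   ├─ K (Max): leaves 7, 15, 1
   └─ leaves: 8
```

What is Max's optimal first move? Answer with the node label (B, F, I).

C (Max): max(6, 1, 15) = 15
D (Max): max(7, 2, 15) = 15
E (Max): max(15, 9, 4) = 15
B (Min): min(15, 15, 15) = 15
G (Max): max(1, 2, 14) = 14
H (Max): max(12, 10, 2) = 12
F (Min): min(14, 12, 9) = 9
J (Max): max(15, 12, 9) = 15
K (Max): max(7, 15, 1) = 15
I (Min): min(15, 15, 8) = 8
Root (Max): max(15, 9, 8) = 15
Max picks the child with the highest value: B (value 15).

B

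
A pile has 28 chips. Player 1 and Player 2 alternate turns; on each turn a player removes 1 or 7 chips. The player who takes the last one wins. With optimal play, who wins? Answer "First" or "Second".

Second

W/L table (W = player to move can force a win):
i:   0  1  2  3  4  5  6  7  8  9 10 11 12 13 14 15 16 17 18 19 20 21 22 23 24 25 26 27 28
     L  W  L  W  L  W  L  W  L  W  L  W  L  W  L  W  L  W  L  W  L  W  L  W  L  W  L  W  L
Position 28 is L, so the second player wins.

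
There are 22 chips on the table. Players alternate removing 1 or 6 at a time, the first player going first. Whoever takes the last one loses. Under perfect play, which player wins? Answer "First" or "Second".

Second

Positions where the player to move wins (W) vs loses (L):
i:   0  1  2  3  4  5  6  7  8  9 10 11 12 13 14 15 16 17 18 19 20 21 22
     W  L  W  L  W  L  W  W  L  W  L  W  L  W  W  L  W  L  W  L  W  W  L
Position 22 is L, so the second player wins.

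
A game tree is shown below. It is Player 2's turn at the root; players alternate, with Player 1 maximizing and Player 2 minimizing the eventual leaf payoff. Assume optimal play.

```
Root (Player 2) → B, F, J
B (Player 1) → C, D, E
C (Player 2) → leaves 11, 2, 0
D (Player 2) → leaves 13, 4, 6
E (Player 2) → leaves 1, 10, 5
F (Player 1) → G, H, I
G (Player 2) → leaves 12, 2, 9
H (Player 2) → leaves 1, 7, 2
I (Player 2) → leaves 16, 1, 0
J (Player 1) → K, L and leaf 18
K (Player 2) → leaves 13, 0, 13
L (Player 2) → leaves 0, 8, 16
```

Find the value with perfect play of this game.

C (Player 2): min(11, 2, 0) = 0
D (Player 2): min(13, 4, 6) = 4
E (Player 2): min(1, 10, 5) = 1
B (Player 1): max(0, 4, 1) = 4
G (Player 2): min(12, 2, 9) = 2
H (Player 2): min(1, 7, 2) = 1
I (Player 2): min(16, 1, 0) = 0
F (Player 1): max(2, 1, 0) = 2
K (Player 2): min(13, 0, 13) = 0
L (Player 2): min(0, 8, 16) = 0
J (Player 1): max(0, 0, 18) = 18
Root (Player 2): min(4, 2, 18) = 2

2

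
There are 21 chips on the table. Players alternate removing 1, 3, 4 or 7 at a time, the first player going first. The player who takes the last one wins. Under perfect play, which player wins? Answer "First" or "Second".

Positions where the player to move wins (W) vs loses (L):
i:   0  1  2  3  4  5  6  7  8  9 10 11 12 13 14 15 16 17 18 19 20 21
     L  W  L  W  W  W  W  W  L  W  L  W  W  W  W  W  L  W  L  W  W  W
Position 21 is W, so the first player wins.

First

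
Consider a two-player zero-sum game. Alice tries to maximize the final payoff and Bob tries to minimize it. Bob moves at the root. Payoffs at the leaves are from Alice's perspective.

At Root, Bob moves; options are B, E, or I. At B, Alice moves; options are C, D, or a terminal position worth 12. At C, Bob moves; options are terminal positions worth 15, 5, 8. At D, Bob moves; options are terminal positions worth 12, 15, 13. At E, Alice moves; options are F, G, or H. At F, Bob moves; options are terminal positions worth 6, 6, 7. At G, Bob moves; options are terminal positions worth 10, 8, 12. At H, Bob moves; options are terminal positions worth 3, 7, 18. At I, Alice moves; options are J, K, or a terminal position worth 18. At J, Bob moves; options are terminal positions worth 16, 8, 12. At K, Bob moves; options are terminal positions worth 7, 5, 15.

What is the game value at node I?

J: min(16, 8, 12) = 8
K: min(7, 5, 15) = 5
I: max(8, 5, 18) = 18

18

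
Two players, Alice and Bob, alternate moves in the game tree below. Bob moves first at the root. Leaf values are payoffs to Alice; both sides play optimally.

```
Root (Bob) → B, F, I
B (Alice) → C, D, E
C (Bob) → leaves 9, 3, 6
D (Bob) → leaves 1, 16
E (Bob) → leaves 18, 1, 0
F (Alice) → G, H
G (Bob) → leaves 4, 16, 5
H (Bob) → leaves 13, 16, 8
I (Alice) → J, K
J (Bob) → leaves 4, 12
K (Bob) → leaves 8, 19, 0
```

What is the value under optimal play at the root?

3

C (Bob): min(9, 3, 6) = 3
D (Bob): min(1, 16) = 1
E (Bob): min(18, 1, 0) = 0
B (Alice): max(3, 1, 0) = 3
G (Bob): min(4, 16, 5) = 4
H (Bob): min(13, 16, 8) = 8
F (Alice): max(4, 8) = 8
J (Bob): min(4, 12) = 4
K (Bob): min(8, 19, 0) = 0
I (Alice): max(4, 0) = 4
Root (Bob): min(3, 8, 4) = 3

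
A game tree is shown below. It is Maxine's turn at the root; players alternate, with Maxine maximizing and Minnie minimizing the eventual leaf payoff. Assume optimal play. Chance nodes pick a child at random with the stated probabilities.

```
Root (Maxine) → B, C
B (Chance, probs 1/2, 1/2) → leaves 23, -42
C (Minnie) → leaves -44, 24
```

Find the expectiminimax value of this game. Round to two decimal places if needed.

B (Chance): 1/2·23 + 1/2·-42 = -9.5
C (Minnie): min(-44, 24) = -44
Root (Maxine): max(-9.5, -44) = -9.5

-9.5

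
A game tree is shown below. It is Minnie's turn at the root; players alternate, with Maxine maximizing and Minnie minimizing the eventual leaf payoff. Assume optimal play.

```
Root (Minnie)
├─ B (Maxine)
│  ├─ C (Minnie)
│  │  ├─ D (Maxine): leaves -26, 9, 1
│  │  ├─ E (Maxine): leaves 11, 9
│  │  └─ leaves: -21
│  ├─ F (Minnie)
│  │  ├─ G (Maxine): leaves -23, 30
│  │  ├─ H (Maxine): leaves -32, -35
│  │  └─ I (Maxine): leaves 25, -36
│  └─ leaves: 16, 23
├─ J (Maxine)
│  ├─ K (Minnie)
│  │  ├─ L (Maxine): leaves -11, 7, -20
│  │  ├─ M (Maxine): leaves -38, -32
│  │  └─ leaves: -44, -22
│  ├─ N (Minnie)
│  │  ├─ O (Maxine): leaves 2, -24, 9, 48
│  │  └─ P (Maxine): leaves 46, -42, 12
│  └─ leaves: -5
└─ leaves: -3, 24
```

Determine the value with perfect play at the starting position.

D (Maxine): max(-26, 9, 1) = 9
E (Maxine): max(11, 9) = 11
C (Minnie): min(9, 11, -21) = -21
G (Maxine): max(-23, 30) = 30
H (Maxine): max(-32, -35) = -32
I (Maxine): max(25, -36) = 25
F (Minnie): min(30, -32, 25) = -32
B (Maxine): max(-21, -32, 16, 23) = 23
L (Maxine): max(-11, 7, -20) = 7
M (Maxine): max(-38, -32) = -32
K (Minnie): min(7, -32, -44, -22) = -44
O (Maxine): max(2, -24, 9, 48) = 48
P (Maxine): max(46, -42, 12) = 46
N (Minnie): min(48, 46) = 46
J (Maxine): max(-44, 46, -5) = 46
Root (Minnie): min(23, 46, -3, 24) = -3

-3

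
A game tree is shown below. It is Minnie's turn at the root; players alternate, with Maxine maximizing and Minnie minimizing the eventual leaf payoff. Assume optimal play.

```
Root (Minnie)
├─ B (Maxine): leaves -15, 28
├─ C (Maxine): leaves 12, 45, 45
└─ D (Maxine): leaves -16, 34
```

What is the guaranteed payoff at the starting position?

28

B (Maxine): max(-15, 28) = 28
C (Maxine): max(12, 45, 45) = 45
D (Maxine): max(-16, 34) = 34
Root (Minnie): min(28, 45, 34) = 28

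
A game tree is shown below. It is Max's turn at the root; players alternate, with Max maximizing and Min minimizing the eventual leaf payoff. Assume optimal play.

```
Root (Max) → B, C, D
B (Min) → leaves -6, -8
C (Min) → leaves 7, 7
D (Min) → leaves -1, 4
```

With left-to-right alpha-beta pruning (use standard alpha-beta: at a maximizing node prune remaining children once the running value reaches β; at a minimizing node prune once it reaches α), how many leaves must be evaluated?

5

B [α=-∞,β=+∞]: v=-8
C [α=-8,β=+∞]: v=7
D [α=7,β=+∞]: v=-1 after child 1 ≤ α → α-cutoff, skip 1
Root [α=-∞,β=+∞]: v=7
Leaves evaluated: 5 of 6.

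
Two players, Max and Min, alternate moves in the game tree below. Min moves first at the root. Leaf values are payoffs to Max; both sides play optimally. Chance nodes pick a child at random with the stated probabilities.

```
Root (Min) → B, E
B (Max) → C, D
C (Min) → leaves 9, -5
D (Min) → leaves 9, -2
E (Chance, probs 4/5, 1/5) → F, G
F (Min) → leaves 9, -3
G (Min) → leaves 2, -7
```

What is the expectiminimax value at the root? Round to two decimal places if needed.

-3.8

C (Min): min(9, -5) = -5
D (Min): min(9, -2) = -2
B (Max): max(-5, -2) = -2
F (Min): min(9, -3) = -3
G (Min): min(2, -7) = -7
E (Chance): 4/5·-3 + 1/5·-7 = -3.8
Root (Min): min(-2, -3.8) = -3.8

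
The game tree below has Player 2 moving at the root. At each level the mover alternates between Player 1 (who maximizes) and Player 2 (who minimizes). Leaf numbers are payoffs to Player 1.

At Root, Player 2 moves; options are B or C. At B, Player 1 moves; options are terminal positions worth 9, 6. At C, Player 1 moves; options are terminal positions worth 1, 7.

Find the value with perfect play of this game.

B (Player 1): max(9, 6) = 9
C (Player 1): max(1, 7) = 7
Root (Player 2): min(9, 7) = 7

7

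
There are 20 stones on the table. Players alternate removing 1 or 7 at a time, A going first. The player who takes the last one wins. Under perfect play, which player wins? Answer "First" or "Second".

W/L table (W = player to move can force a win):
i:   0  1  2  3  4  5  6  7  8  9 10 11 12 13 14 15 16 17 18 19 20
     L  W  L  W  L  W  L  W  L  W  L  W  L  W  L  W  L  W  L  W  L
Position 20 is L, so the second player wins.

Second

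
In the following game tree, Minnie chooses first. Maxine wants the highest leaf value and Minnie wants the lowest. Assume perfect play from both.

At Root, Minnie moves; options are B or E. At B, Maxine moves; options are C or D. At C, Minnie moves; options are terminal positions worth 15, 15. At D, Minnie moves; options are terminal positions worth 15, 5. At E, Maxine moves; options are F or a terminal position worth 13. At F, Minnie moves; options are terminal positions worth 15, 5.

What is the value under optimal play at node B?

C: min(15, 15) = 15
D: min(15, 5) = 5
B: max(15, 5) = 15

15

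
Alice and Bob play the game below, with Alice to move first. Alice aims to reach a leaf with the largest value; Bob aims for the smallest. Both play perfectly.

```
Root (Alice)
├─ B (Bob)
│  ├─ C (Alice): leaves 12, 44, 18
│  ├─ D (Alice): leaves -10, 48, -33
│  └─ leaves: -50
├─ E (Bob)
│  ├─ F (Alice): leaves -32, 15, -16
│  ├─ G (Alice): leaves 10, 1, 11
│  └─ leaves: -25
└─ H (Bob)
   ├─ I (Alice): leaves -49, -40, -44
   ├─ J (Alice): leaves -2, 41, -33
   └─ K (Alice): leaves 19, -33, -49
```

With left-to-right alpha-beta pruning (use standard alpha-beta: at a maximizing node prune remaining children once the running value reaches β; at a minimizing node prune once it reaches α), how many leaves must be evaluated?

C [α=-∞,β=+∞]: v=44
D [α=-∞,β=44]: v=48 after child 2 ≥ β → β-cutoff, skip 1
B [α=-∞,β=+∞]: v=-50
F [α=-50,β=+∞]: v=15
G [α=-50,β=15]: v=11
E [α=-50,β=+∞]: v=-25
I [α=-25,β=+∞]: v=-40
H [α=-25,β=+∞]: v=-40 after child 1 ≤ α → α-cutoff, skip 2
Root [α=-∞,β=+∞]: v=-25
Leaves evaluated: 16 of 23.

16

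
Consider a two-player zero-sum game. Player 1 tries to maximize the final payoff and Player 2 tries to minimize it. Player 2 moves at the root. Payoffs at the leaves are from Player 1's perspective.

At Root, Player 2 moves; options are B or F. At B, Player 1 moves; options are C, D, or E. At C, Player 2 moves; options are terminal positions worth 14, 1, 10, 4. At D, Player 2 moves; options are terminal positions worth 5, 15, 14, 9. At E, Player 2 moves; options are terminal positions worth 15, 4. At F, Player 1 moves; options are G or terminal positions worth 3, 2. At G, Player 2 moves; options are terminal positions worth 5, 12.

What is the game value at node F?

5

G: min(5, 12) = 5
F: max(5, 3, 2) = 5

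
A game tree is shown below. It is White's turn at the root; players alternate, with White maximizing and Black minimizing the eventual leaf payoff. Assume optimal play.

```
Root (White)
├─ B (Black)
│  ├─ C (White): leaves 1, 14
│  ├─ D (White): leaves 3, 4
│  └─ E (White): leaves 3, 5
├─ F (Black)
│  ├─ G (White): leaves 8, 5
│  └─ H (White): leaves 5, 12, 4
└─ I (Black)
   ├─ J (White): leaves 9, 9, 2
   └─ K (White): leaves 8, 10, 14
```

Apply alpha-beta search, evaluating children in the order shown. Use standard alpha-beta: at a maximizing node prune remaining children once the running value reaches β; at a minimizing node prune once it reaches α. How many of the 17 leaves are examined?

C [α=-∞,β=+∞]: v=14
D [α=-∞,β=14]: v=4
E [α=-∞,β=4]: v=5
B [α=-∞,β=+∞]: v=4
G [α=4,β=+∞]: v=8
H [α=4,β=8]: v=12 after child 2 ≥ β → β-cutoff, skip 1
F [α=4,β=+∞]: v=8
J [α=8,β=+∞]: v=9
K [α=8,β=9]: v=10 after child 2 ≥ β → β-cutoff, skip 1
I [α=8,β=+∞]: v=9
Root [α=-∞,β=+∞]: v=9
Leaves evaluated: 15 of 17.

15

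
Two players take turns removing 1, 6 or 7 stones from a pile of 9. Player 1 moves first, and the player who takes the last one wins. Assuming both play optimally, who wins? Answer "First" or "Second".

Positions where the player to move wins (W) vs loses (L):
i:   0  1  2  3  4  5  6  7  8  9
     L  W  L  W  L  W  W  W  W  W
Position 9 is W, so the first player wins.

First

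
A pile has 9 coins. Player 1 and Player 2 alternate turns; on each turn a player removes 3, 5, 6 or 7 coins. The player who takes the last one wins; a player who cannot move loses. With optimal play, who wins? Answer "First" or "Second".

First

W/L table (W = player to move can force a win):
i:   0  1  2  3  4  5  6  7  8  9
     L  L  L  W  W  W  W  W  W  W
Position 9 is W, so the first player wins.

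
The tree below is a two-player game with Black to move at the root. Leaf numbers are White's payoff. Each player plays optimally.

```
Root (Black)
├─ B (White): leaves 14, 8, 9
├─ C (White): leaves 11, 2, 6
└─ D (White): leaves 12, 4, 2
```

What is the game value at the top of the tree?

B (White): max(14, 8, 9) = 14
C (White): max(11, 2, 6) = 11
D (White): max(12, 4, 2) = 12
Root (Black): min(14, 11, 12) = 11

11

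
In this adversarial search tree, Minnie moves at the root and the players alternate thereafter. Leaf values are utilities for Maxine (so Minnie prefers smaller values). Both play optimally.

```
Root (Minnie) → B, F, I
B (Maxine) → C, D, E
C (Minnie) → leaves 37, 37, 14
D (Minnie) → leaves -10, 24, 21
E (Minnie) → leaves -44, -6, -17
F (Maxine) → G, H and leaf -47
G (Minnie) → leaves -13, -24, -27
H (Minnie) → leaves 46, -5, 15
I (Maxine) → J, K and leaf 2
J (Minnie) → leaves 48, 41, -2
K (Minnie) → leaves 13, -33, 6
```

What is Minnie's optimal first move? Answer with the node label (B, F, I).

F

C (Minnie): min(37, 37, 14) = 14
D (Minnie): min(-10, 24, 21) = -10
E (Minnie): min(-44, -6, -17) = -44
B (Maxine): max(14, -10, -44) = 14
G (Minnie): min(-13, -24, -27) = -27
H (Minnie): min(46, -5, 15) = -5
F (Maxine): max(-27, -5, -47) = -5
J (Minnie): min(48, 41, -2) = -2
K (Minnie): min(13, -33, 6) = -33
I (Maxine): max(-2, -33, 2) = 2
Root (Minnie): min(14, -5, 2) = -5
Minnie picks the child with the lowest value: F (value -5).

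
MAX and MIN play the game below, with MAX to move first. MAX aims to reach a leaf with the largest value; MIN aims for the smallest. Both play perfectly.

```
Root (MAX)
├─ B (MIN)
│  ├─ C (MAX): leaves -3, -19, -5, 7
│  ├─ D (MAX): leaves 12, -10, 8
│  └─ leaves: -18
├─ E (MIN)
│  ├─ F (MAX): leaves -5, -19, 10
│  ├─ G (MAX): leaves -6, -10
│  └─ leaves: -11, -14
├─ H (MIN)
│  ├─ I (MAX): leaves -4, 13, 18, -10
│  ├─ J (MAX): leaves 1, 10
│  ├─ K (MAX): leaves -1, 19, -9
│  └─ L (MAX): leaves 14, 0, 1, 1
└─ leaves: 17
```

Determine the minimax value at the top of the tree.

C (MAX): max(-3, -19, -5, 7) = 7
D (MAX): max(12, -10, 8) = 12
B (MIN): min(7, 12, -18) = -18
F (MAX): max(-5, -19, 10) = 10
G (MAX): max(-6, -10) = -6
E (MIN): min(10, -6, -11, -14) = -14
I (MAX): max(-4, 13, 18, -10) = 18
J (MAX): max(1, 10) = 10
K (MAX): max(-1, 19, -9) = 19
L (MAX): max(14, 0, 1, 1) = 14
H (MIN): min(18, 10, 19, 14) = 10
Root (MAX): max(-18, -14, 10, 17) = 17

17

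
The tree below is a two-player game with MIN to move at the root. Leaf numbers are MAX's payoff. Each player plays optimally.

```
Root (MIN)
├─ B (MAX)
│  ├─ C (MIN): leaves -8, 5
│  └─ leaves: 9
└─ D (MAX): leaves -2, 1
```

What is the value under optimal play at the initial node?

1

C (MIN): min(-8, 5) = -8
B (MAX): max(-8, 9) = 9
D (MAX): max(-2, 1) = 1
Root (MIN): min(9, 1) = 1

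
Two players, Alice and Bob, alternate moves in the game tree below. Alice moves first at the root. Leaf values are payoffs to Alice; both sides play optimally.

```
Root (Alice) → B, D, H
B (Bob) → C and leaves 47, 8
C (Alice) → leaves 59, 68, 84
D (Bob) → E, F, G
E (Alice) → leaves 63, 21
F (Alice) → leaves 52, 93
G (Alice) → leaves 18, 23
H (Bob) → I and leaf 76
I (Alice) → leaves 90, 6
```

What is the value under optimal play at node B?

C: max(59, 68, 84) = 84
B: min(84, 47, 8) = 8

8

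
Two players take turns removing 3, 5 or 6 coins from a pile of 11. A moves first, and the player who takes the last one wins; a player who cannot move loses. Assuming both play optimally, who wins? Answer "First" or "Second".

Compute winning (W) and losing (L) positions by backward induction:
i:   0  1  2  3  4  5  6  7  8  9 10 11
     L  L  L  W  W  W  W  W  W  L  L  L
Position 11 is L, so the second player wins.

Second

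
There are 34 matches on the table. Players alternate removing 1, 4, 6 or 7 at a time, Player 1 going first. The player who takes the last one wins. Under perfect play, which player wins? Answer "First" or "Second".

First

Compute winning (W) and losing (L) positions by backward induction:
i:   0  1  2  3  4  5  6  7  8  9 10 11 12 13 14 15 16 17 18 19 20 21 22 23 24 25 26 27 28 29 30 31 32 33 34
     L  W  L  W  W  L  W  W  W  W  L  W  W  L  W  L  W  W  L  W  W  W  W  L  W  W  L  W  L  W  W  L  W  W  W
Position 34 is W, so the first player wins.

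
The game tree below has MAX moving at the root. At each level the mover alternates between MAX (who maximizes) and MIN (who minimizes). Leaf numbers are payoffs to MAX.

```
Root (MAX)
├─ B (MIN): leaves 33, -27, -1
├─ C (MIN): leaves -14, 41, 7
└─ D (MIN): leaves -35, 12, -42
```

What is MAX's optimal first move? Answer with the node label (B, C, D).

B (MIN): min(33, -27, -1) = -27
C (MIN): min(-14, 41, 7) = -14
D (MIN): min(-35, 12, -42) = -42
Root (MAX): max(-27, -14, -42) = -14
MAX picks the child with the highest value: C (value -14).

C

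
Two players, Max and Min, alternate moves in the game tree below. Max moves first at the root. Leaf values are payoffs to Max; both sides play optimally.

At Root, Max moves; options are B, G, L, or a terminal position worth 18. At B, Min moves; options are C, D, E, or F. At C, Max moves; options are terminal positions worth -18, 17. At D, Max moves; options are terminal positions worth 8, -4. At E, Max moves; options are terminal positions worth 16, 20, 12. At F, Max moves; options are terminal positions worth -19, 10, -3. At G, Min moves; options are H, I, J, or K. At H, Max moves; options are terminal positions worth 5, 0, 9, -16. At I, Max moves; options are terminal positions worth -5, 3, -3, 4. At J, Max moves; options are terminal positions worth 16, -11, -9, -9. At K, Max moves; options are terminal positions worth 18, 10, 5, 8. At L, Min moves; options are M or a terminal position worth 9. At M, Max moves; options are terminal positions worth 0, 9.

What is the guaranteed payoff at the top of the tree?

18

C (Max): max(-18, 17) = 17
D (Max): max(8, -4) = 8
E (Max): max(16, 20, 12) = 20
F (Max): max(-19, 10, -3) = 10
B (Min): min(17, 8, 20, 10) = 8
H (Max): max(5, 0, 9, -16) = 9
I (Max): max(-5, 3, -3, 4) = 4
J (Max): max(16, -11, -9, -9) = 16
K (Max): max(18, 10, 5, 8) = 18
G (Min): min(9, 4, 16, 18) = 4
M (Max): max(0, 9) = 9
L (Min): min(9, 9) = 9
Root (Max): max(8, 4, 9, 18) = 18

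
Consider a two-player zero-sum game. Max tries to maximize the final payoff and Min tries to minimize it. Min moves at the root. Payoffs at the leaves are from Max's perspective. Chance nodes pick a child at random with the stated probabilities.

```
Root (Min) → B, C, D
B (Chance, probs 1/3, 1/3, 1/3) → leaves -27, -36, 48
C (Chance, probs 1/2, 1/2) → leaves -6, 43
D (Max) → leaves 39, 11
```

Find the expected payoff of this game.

B (Chance): 1/3·-27 + 1/3·-36 + 1/3·48 = -5
C (Chance): 1/2·-6 + 1/2·43 = 18.5
D (Max): max(39, 11) = 39
Root (Min): min(-5, 18.5, 39) = -5

-5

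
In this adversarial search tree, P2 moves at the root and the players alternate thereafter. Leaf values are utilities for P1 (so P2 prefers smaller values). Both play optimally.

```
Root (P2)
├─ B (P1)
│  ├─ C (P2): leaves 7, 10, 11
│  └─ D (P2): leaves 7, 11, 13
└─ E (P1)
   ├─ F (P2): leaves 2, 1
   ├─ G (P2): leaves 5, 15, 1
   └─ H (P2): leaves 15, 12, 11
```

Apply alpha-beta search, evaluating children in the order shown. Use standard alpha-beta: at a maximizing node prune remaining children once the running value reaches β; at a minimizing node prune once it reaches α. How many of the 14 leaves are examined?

12

C [α=-∞,β=+∞]: v=7
D [α=7,β=+∞]: v=7 after child 1 ≤ α → α-cutoff, skip 2
B [α=-∞,β=+∞]: v=7
F [α=-∞,β=7]: v=1
G [α=1,β=7]: v=1
H [α=1,β=7]: v=11
E [α=-∞,β=7]: v=11
Root [α=-∞,β=+∞]: v=7
Leaves evaluated: 12 of 14.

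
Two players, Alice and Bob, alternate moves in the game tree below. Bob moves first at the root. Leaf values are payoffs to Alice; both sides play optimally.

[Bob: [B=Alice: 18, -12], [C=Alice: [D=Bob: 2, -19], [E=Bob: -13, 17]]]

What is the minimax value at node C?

-13

D: min(2, -19) = -19
E: min(-13, 17) = -13
C: max(-19, -13) = -13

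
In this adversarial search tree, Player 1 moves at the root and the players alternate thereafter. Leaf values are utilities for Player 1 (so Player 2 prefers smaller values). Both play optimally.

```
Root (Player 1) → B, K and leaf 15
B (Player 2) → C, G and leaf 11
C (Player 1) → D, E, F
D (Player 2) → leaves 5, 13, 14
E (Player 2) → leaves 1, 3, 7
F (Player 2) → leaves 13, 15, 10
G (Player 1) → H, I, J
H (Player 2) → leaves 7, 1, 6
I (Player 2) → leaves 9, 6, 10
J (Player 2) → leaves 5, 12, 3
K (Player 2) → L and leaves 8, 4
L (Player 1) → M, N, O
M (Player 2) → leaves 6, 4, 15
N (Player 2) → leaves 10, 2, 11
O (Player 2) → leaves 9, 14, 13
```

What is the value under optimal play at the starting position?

D (Player 2): min(5, 13, 14) = 5
E (Player 2): min(1, 3, 7) = 1
F (Player 2): min(13, 15, 10) = 10
C (Player 1): max(5, 1, 10) = 10
H (Player 2): min(7, 1, 6) = 1
I (Player 2): min(9, 6, 10) = 6
J (Player 2): min(5, 12, 3) = 3
G (Player 1): max(1, 6, 3) = 6
B (Player 2): min(10, 6, 11) = 6
M (Player 2): min(6, 4, 15) = 4
N (Player 2): min(10, 2, 11) = 2
O (Player 2): min(9, 14, 13) = 9
L (Player 1): max(4, 2, 9) = 9
K (Player 2): min(9, 8, 4) = 4
Root (Player 1): max(6, 4, 15) = 15

15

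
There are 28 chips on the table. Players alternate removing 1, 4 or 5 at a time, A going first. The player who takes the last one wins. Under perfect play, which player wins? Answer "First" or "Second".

First

Mark each pile size as W (mover wins) or L (mover loses):
i:   0  1  2  3  4  5  6  7  8  9 10 11 12 13 14 15 16 17 18 19 20 21 22 23 24 25 26 27 28
     L  W  L  W  W  W  W  W  L  W  L  W  W  W  W  W  L  W  L  W  W  W  W  W  L  W  L  W  W
Position 28 is W, so the first player wins.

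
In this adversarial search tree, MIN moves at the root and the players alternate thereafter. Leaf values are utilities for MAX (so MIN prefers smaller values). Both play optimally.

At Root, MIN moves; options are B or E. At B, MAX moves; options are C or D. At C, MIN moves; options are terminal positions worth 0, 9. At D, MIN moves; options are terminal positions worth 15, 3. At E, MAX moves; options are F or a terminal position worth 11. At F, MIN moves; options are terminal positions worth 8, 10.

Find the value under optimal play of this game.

3

C (MIN): min(0, 9) = 0
D (MIN): min(15, 3) = 3
B (MAX): max(0, 3) = 3
F (MIN): min(8, 10) = 8
E (MAX): max(8, 11) = 11
Root (MIN): min(3, 11) = 3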